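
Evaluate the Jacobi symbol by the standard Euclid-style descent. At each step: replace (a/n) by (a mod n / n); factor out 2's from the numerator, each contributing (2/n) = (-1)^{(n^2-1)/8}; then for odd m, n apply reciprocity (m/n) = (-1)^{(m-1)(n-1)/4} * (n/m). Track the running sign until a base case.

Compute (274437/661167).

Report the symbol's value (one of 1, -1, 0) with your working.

flip (274437/661167) -> (661167/274437): both odd, 274437 mod 4 = 1, 661167 mod 4 = 3, so the flip contributes +1; sign now +1
(661167/274437): 661167 mod 274437 = 112293, so (661167/274437) = (112293/274437)
flip (112293/274437) -> (274437/112293): both odd, 112293 mod 4 = 1, 274437 mod 4 = 1, so the flip contributes +1; sign now +1
(274437/112293): 274437 mod 112293 = 49851, so (274437/112293) = (49851/112293)
flip (49851/112293) -> (112293/49851): both odd, 49851 mod 4 = 3, 112293 mod 4 = 1, so the flip contributes +1; sign now +1
(112293/49851): 112293 mod 49851 = 12591, so (112293/49851) = (12591/49851)
flip (12591/49851) -> (49851/12591): both odd, 12591 mod 4 = 3, 49851 mod 4 = 3, so the flip contributes -1; sign now -1
(49851/12591): 49851 mod 12591 = 12078, so (49851/12591) = (12078/12591)
factor out 2^1: 12078 = 2^1·6039; with 12591 mod 8 = 7, (2/12591) = +1; sign now -1; continue with (6039/12591)
flip (6039/12591) -> (12591/6039): both odd, 6039 mod 4 = 3, 12591 mod 4 = 3, so the flip contributes -1; sign now +1
(12591/6039): 12591 mod 6039 = 513, so (12591/6039) = (513/6039)
flip (513/6039) -> (6039/513): both odd, 513 mod 4 = 1, 6039 mod 4 = 3, so the flip contributes +1; sign now +1
(6039/513): 6039 mod 513 = 396, so (6039/513) = (396/513)
factor out 2^2: 396 = 2^2·99; with 513 mod 8 = 1, (2/513) = +1; sign now +1; continue with (99/513)
flip (99/513) -> (513/99): both odd, 99 mod 4 = 3, 513 mod 4 = 1, so the flip contributes +1; sign now +1
(513/99): 513 mod 99 = 18, so (513/99) = (18/99)
factor out 2^1: 18 = 2^1·9; with 99 mod 8 = 3, (2/99) = -1; sign now -1; continue with (9/99)
flip (9/99) -> (99/9): both odd, 9 mod 4 = 1, 99 mod 4 = 3, so the flip contributes +1; sign now -1
(99/9): 99 mod 9 = 0, so (99/9) = (0/9)
reached (0/9); gcd(a, n) > 1, so (0/9) = 0 and the symbol is 0

0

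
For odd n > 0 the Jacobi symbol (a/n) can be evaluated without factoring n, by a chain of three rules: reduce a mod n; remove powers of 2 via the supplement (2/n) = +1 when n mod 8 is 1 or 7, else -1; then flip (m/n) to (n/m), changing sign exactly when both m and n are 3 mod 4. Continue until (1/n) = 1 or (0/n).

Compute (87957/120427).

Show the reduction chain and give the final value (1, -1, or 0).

1

flip (87957/120427) -> (120427/87957): both odd, 87957 mod 4 = 1, 120427 mod 4 = 3, so the flip contributes +1; sign now +1
(120427/87957): 120427 mod 87957 = 32470, so (120427/87957) = (32470/87957)
factor out 2^1: 32470 = 2^1·16235; with 87957 mod 8 = 5, (2/87957) = -1; sign now -1; continue with (16235/87957)
flip (16235/87957) -> (87957/16235): both odd, 16235 mod 4 = 3, 87957 mod 4 = 1, so the flip contributes +1; sign now -1
(87957/16235): 87957 mod 16235 = 6782, so (87957/16235) = (6782/16235)
factor out 2^1: 6782 = 2^1·3391; with 16235 mod 8 = 3, (2/16235) = -1; sign now +1; continue with (3391/16235)
flip (3391/16235) -> (16235/3391): both odd, 3391 mod 4 = 3, 16235 mod 4 = 3, so the flip contributes -1; sign now -1
(16235/3391): 16235 mod 3391 = 2671, so (16235/3391) = (2671/3391)
flip (2671/3391) -> (3391/2671): both odd, 2671 mod 4 = 3, 3391 mod 4 = 3, so the flip contributes -1; sign now +1
(3391/2671): 3391 mod 2671 = 720, so (3391/2671) = (720/2671)
factor out 2^4: 720 = 2^4·45; with 2671 mod 8 = 7, (2/2671) = +1; sign now +1; continue with (45/2671)
flip (45/2671) -> (2671/45): both odd, 45 mod 4 = 1, 2671 mod 4 = 3, so the flip contributes +1; sign now +1
(2671/45): 2671 mod 45 = 16, so (2671/45) = (16/45)
factor out 2^4: 16 = 2^4·1; with 45 mod 8 = 5, (2/45) = -1; sign now +1; continue with (1/45)
reached (1/45) = 1, so the symbol is +1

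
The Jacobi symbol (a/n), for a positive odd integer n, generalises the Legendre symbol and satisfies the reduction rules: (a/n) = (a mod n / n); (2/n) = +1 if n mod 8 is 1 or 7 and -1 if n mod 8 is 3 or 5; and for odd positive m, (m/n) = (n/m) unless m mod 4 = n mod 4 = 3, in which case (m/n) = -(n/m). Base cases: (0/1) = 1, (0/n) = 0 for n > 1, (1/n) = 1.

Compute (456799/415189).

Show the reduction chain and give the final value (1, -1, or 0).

-1

(456799/415189): 456799 mod 415189 = 41610, so (456799/415189) = (41610/415189)
factor out 2^1: 41610 = 2^1·20805; with 415189 mod 8 = 5, (2/415189) = -1; sign now -1; continue with (20805/415189)
flip (20805/415189) -> (415189/20805): both odd, 20805 mod 4 = 1, 415189 mod 4 = 1, so the flip contributes +1; sign now -1
(415189/20805): 415189 mod 20805 = 19894, so (415189/20805) = (19894/20805)
factor out 2^1: 19894 = 2^1·9947; with 20805 mod 8 = 5, (2/20805) = -1; sign now +1; continue with (9947/20805)
flip (9947/20805) -> (20805/9947): both odd, 9947 mod 4 = 3, 20805 mod 4 = 1, so the flip contributes +1; sign now +1
(20805/9947): 20805 mod 9947 = 911, so (20805/9947) = (911/9947)
flip (911/9947) -> (9947/911): both odd, 911 mod 4 = 3, 9947 mod 4 = 3, so the flip contributes -1; sign now -1
(9947/911): 9947 mod 911 = 837, so (9947/911) = (837/911)
flip (837/911) -> (911/837): both odd, 837 mod 4 = 1, 911 mod 4 = 3, so the flip contributes +1; sign now -1
(911/837): 911 mod 837 = 74, so (911/837) = (74/837)
factor out 2^1: 74 = 2^1·37; with 837 mod 8 = 5, (2/837) = -1; sign now +1; continue with (37/837)
flip (37/837) -> (837/37): both odd, 37 mod 4 = 1, 837 mod 4 = 1, so the flip contributes +1; sign now +1
(837/37): 837 mod 37 = 23, so (837/37) = (23/37)
flip (23/37) -> (37/23): both odd, 23 mod 4 = 3, 37 mod 4 = 1, so the flip contributes +1; sign now +1
(37/23): 37 mod 23 = 14, so (37/23) = (14/23)
factor out 2^1: 14 = 2^1·7; with 23 mod 8 = 7, (2/23) = +1; sign now +1; continue with (7/23)
flip (7/23) -> (23/7): both odd, 7 mod 4 = 3, 23 mod 4 = 3, so the flip contributes -1; sign now -1
(23/7): 23 mod 7 = 2, so (23/7) = (2/7)
factor out 2^1: 2 = 2^1·1; with 7 mod 8 = 7, (2/7) = +1; sign now -1; continue with (1/7)
reached (1/7) = 1, so the symbol is -1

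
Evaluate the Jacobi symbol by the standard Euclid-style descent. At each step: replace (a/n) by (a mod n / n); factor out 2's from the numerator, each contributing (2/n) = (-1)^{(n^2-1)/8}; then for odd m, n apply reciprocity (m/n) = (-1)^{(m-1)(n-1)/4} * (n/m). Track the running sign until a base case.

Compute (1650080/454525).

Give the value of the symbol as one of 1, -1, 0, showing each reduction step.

0

(1650080/454525): 1650080 mod 454525 = 286505, so (1650080/454525) = (286505/454525)
flip (286505/454525) -> (454525/286505): both odd, 286505 mod 4 = 1, 454525 mod 4 = 1, so the flip contributes +1; sign now +1
(454525/286505): 454525 mod 286505 = 168020, so (454525/286505) = (168020/286505)
factor out 2^2: 168020 = 2^2·42005; with 286505 mod 8 = 1, (2/286505) = +1; sign now +1; continue with (42005/286505)
flip (42005/286505) -> (286505/42005): both odd, 42005 mod 4 = 1, 286505 mod 4 = 1, so the flip contributes +1; sign now +1
(286505/42005): 286505 mod 42005 = 34475, so (286505/42005) = (34475/42005)
flip (34475/42005) -> (42005/34475): both odd, 34475 mod 4 = 3, 42005 mod 4 = 1, so the flip contributes +1; sign now +1
(42005/34475): 42005 mod 34475 = 7530, so (42005/34475) = (7530/34475)
factor out 2^1: 7530 = 2^1·3765; with 34475 mod 8 = 3, (2/34475) = -1; sign now -1; continue with (3765/34475)
flip (3765/34475) -> (34475/3765): both odd, 3765 mod 4 = 1, 34475 mod 4 = 3, so the flip contributes +1; sign now -1
(34475/3765): 34475 mod 3765 = 590, so (34475/3765) = (590/3765)
factor out 2^1: 590 = 2^1·295; with 3765 mod 8 = 5, (2/3765) = -1; sign now +1; continue with (295/3765)
flip (295/3765) -> (3765/295): both odd, 295 mod 4 = 3, 3765 mod 4 = 1, so the flip contributes +1; sign now +1
(3765/295): 3765 mod 295 = 225, so (3765/295) = (225/295)
flip (225/295) -> (295/225): both odd, 225 mod 4 = 1, 295 mod 4 = 3, so the flip contributes +1; sign now +1
(295/225): 295 mod 225 = 70, so (295/225) = (70/225)
factor out 2^1: 70 = 2^1·35; with 225 mod 8 = 1, (2/225) = +1; sign now +1; continue with (35/225)
flip (35/225) -> (225/35): both odd, 35 mod 4 = 3, 225 mod 4 = 1, so the flip contributes +1; sign now +1
(225/35): 225 mod 35 = 15, so (225/35) = (15/35)
flip (15/35) -> (35/15): both odd, 15 mod 4 = 3, 35 mod 4 = 3, so the flip contributes -1; sign now -1
(35/15): 35 mod 15 = 5, so (35/15) = (5/15)
flip (5/15) -> (15/5): both odd, 5 mod 4 = 1, 15 mod 4 = 3, so the flip contributes +1; sign now -1
(15/5): 15 mod 5 = 0, so (15/5) = (0/5)
reached (0/5); gcd(a, n) > 1, so (0/5) = 0 and the symbol is 0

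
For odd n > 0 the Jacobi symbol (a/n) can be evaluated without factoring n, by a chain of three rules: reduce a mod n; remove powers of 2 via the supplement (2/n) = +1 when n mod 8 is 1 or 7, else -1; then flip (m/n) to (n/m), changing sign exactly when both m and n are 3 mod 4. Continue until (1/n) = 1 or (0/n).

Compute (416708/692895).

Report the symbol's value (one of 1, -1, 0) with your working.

factor out 2^2: 416708 = 2^2·104177; with 692895 mod 8 = 7, (2/692895) = +1; sign now +1; continue with (104177/692895)
flip (104177/692895) -> (692895/104177): both odd, 104177 mod 4 = 1, 692895 mod 4 = 3, so the flip contributes +1; sign now +1
(692895/104177): 692895 mod 104177 = 67833, so (692895/104177) = (67833/104177)
flip (67833/104177) -> (104177/67833): both odd, 67833 mod 4 = 1, 104177 mod 4 = 1, so the flip contributes +1; sign now +1
(104177/67833): 104177 mod 67833 = 36344, so (104177/67833) = (36344/67833)
factor out 2^3: 36344 = 2^3·4543; with 67833 mod 8 = 1, (2/67833) = +1; sign now +1; continue with (4543/67833)
flip (4543/67833) -> (67833/4543): both odd, 4543 mod 4 = 3, 67833 mod 4 = 1, so the flip contributes +1; sign now +1
(67833/4543): 67833 mod 4543 = 4231, so (67833/4543) = (4231/4543)
flip (4231/4543) -> (4543/4231): both odd, 4231 mod 4 = 3, 4543 mod 4 = 3, so the flip contributes -1; sign now -1
(4543/4231): 4543 mod 4231 = 312, so (4543/4231) = (312/4231)
factor out 2^3: 312 = 2^3·39; with 4231 mod 8 = 7, (2/4231) = +1; sign now -1; continue with (39/4231)
flip (39/4231) -> (4231/39): both odd, 39 mod 4 = 3, 4231 mod 4 = 3, so the flip contributes -1; sign now +1
(4231/39): 4231 mod 39 = 19, so (4231/39) = (19/39)
flip (19/39) -> (39/19): both odd, 19 mod 4 = 3, 39 mod 4 = 3, so the flip contributes -1; sign now -1
(39/19): 39 mod 19 = 1, so (39/19) = (1/19)
reached (1/19) = 1, so the symbol is -1

-1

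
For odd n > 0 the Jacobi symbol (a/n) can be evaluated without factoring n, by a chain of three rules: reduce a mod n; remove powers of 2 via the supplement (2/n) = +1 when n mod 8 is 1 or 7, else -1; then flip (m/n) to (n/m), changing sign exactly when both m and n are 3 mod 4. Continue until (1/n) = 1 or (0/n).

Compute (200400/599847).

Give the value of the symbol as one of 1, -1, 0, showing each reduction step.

0

factor out 2^4: 200400 = 2^4·12525; with 599847 mod 8 = 7, (2/599847) = +1; sign now +1; continue with (12525/599847)
flip (12525/599847) -> (599847/12525): both odd, 12525 mod 4 = 1, 599847 mod 4 = 3, so the flip contributes +1; sign now +1
(599847/12525): 599847 mod 12525 = 11172, so (599847/12525) = (11172/12525)
factor out 2^2: 11172 = 2^2·2793; with 12525 mod 8 = 5, (2/12525) = -1; sign now +1; continue with (2793/12525)
flip (2793/12525) -> (12525/2793): both odd, 2793 mod 4 = 1, 12525 mod 4 = 1, so the flip contributes +1; sign now +1
(12525/2793): 12525 mod 2793 = 1353, so (12525/2793) = (1353/2793)
flip (1353/2793) -> (2793/1353): both odd, 1353 mod 4 = 1, 2793 mod 4 = 1, so the flip contributes +1; sign now +1
(2793/1353): 2793 mod 1353 = 87, so (2793/1353) = (87/1353)
flip (87/1353) -> (1353/87): both odd, 87 mod 4 = 3, 1353 mod 4 = 1, so the flip contributes +1; sign now +1
(1353/87): 1353 mod 87 = 48, so (1353/87) = (48/87)
factor out 2^4: 48 = 2^4·3; with 87 mod 8 = 7, (2/87) = +1; sign now +1; continue with (3/87)
flip (3/87) -> (87/3): both odd, 3 mod 4 = 3, 87 mod 4 = 3, so the flip contributes -1; sign now -1
(87/3): 87 mod 3 = 0, so (87/3) = (0/3)
reached (0/3); gcd(a, n) > 1, so (0/3) = 0 and the symbol is 0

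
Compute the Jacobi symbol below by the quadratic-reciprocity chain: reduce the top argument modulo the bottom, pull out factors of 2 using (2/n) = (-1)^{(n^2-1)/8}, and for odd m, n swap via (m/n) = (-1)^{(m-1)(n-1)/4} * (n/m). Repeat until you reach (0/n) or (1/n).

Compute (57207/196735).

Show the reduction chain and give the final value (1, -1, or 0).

1

flip (57207/196735) -> (196735/57207): both odd, 57207 mod 4 = 3, 196735 mod 4 = 3, so the flip contributes -1; sign now -1
(196735/57207): 196735 mod 57207 = 25114, so (196735/57207) = (25114/57207)
factor out 2^1: 25114 = 2^1·12557; with 57207 mod 8 = 7, (2/57207) = +1; sign now -1; continue with (12557/57207)
flip (12557/57207) -> (57207/12557): both odd, 12557 mod 4 = 1, 57207 mod 4 = 3, so the flip contributes +1; sign now -1
(57207/12557): 57207 mod 12557 = 6979, so (57207/12557) = (6979/12557)
flip (6979/12557) -> (12557/6979): both odd, 6979 mod 4 = 3, 12557 mod 4 = 1, so the flip contributes +1; sign now -1
(12557/6979): 12557 mod 6979 = 5578, so (12557/6979) = (5578/6979)
factor out 2^1: 5578 = 2^1·2789; with 6979 mod 8 = 3, (2/6979) = -1; sign now +1; continue with (2789/6979)
flip (2789/6979) -> (6979/2789): both odd, 2789 mod 4 = 1, 6979 mod 4 = 3, so the flip contributes +1; sign now +1
(6979/2789): 6979 mod 2789 = 1401, so (6979/2789) = (1401/2789)
flip (1401/2789) -> (2789/1401): both odd, 1401 mod 4 = 1, 2789 mod 4 = 1, so the flip contributes +1; sign now +1
(2789/1401): 2789 mod 1401 = 1388, so (2789/1401) = (1388/1401)
factor out 2^2: 1388 = 2^2·347; with 1401 mod 8 = 1, (2/1401) = +1; sign now +1; continue with (347/1401)
flip (347/1401) -> (1401/347): both odd, 347 mod 4 = 3, 1401 mod 4 = 1, so the flip contributes +1; sign now +1
(1401/347): 1401 mod 347 = 13, so (1401/347) = (13/347)
flip (13/347) -> (347/13): both odd, 13 mod 4 = 1, 347 mod 4 = 3, so the flip contributes +1; sign now +1
(347/13): 347 mod 13 = 9, so (347/13) = (9/13)
flip (9/13) -> (13/9): both odd, 9 mod 4 = 1, 13 mod 4 = 1, so the flip contributes +1; sign now +1
(13/9): 13 mod 9 = 4, so (13/9) = (4/9)
factor out 2^2: 4 = 2^2·1; with 9 mod 8 = 1, (2/9) = +1; sign now +1; continue with (1/9)
reached (1/9) = 1, so the symbol is +1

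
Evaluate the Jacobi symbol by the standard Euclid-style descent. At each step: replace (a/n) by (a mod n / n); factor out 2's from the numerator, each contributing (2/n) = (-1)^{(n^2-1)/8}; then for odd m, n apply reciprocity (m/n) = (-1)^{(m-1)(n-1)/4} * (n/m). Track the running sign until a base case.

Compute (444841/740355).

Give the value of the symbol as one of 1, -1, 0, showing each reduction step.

-1

reciprocity: (444841/740355) = +1·(740355/444841) since 444841 mod 4 = 1, 740355 mod 4 = 3; sign now +1
(740355/444841) = (295514/444841)   [reduce mod 444841]
295514 = 2^1·147757; (2/444841) = +1 since 444841 mod 8 = 1, so (295514/444841) = (+1)^1·(147757/444841); sign now +1
reciprocity: (147757/444841) = +1·(444841/147757) since 147757 mod 4 = 1, 444841 mod 4 = 1; sign now +1
(444841/147757) = (1570/147757)   [reduce mod 147757]
1570 = 2^1·785; (2/147757) = -1 since 147757 mod 8 = 5, so (1570/147757) = (-1)^1·(785/147757); sign now -1
reciprocity: (785/147757) = +1·(147757/785) since 785 mod 4 = 1, 147757 mod 4 = 1; sign now -1
(147757/785) = (177/785)   [reduce mod 785]
reciprocity: (177/785) = +1·(785/177) since 177 mod 4 = 1, 785 mod 4 = 1; sign now -1
(785/177) = (77/177)   [reduce mod 177]
reciprocity: (77/177) = +1·(177/77) since 77 mod 4 = 1, 177 mod 4 = 1; sign now -1
(177/77) = (23/77)   [reduce mod 77]
reciprocity: (23/77) = +1·(77/23) since 23 mod 4 = 3, 77 mod 4 = 1; sign now -1
(77/23) = (8/23)   [reduce mod 23]
8 = 2^3·1; (2/23) = +1 since 23 mod 8 = 7, so (8/23) = (+1)^3·(1/23); sign now -1
(1/23) = 1; final value = sign = -1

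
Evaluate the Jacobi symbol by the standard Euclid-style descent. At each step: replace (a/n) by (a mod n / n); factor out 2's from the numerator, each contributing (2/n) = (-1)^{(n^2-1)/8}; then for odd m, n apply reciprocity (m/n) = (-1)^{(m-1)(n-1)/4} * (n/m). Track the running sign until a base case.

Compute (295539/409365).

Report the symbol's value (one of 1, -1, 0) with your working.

0

reciprocity: (295539/409365) = +1·(409365/295539) since 295539 mod 4 = 3, 409365 mod 4 = 1; sign now +1
(409365/295539) = (113826/295539)   [reduce mod 295539]
113826 = 2^1·56913; (2/295539) = -1 since 295539 mod 8 = 3, so (113826/295539) = (-1)^1·(56913/295539); sign now -1
reciprocity: (56913/295539) = +1·(295539/56913) since 56913 mod 4 = 1, 295539 mod 4 = 3; sign now -1
(295539/56913) = (10974/56913)   [reduce mod 56913]
10974 = 2^1·5487; (2/56913) = +1 since 56913 mod 8 = 1, so (10974/56913) = (+1)^1·(5487/56913); sign now -1
reciprocity: (5487/56913) = +1·(56913/5487) since 5487 mod 4 = 3, 56913 mod 4 = 1; sign now -1
(56913/5487) = (2043/5487)   [reduce mod 5487]
reciprocity: (2043/5487) = -1·(5487/2043) since 2043 mod 4 = 3, 5487 mod 4 = 3; sign now +1
(5487/2043) = (1401/2043)   [reduce mod 2043]
reciprocity: (1401/2043) = +1·(2043/1401) since 1401 mod 4 = 1, 2043 mod 4 = 3; sign now +1
(2043/1401) = (642/1401)   [reduce mod 1401]
642 = 2^1·321; (2/1401) = +1 since 1401 mod 8 = 1, so (642/1401) = (+1)^1·(321/1401); sign now +1
reciprocity: (321/1401) = +1·(1401/321) since 321 mod 4 = 1, 1401 mod 4 = 1; sign now +1
(1401/321) = (117/321)   [reduce mod 321]
reciprocity: (117/321) = +1·(321/117) since 117 mod 4 = 1, 321 mod 4 = 1; sign now +1
(321/117) = (87/117)   [reduce mod 117]
reciprocity: (87/117) = +1·(117/87) since 87 mod 4 = 3, 117 mod 4 = 1; sign now +1
(117/87) = (30/87)   [reduce mod 87]
30 = 2^1·15; (2/87) = +1 since 87 mod 8 = 7, so (30/87) = (+1)^1·(15/87); sign now +1
reciprocity: (15/87) = -1·(87/15) since 15 mod 4 = 3, 87 mod 4 = 3; sign now -1
(87/15) = (12/15)   [reduce mod 15]
12 = 2^2·3; (2/15) = +1 since 15 mod 8 = 7, so (12/15) = (+1)^2·(3/15); sign now -1
reciprocity: (3/15) = -1·(15/3) since 3 mod 4 = 3, 15 mod 4 = 3; sign now +1
(15/3) = (0/3)   [reduce mod 3]
(0/3) = 0   [gcd(a, n) > 1]; final value = 0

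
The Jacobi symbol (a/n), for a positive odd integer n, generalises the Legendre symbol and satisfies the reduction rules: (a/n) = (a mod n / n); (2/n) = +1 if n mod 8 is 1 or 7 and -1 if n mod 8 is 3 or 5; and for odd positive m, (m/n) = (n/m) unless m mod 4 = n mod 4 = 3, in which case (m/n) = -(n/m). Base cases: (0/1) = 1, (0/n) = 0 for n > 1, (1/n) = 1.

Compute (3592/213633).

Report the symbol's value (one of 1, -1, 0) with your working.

-1

factor out 2^3: 3592 = 2^3·449; with 213633 mod 8 = 1, (2/213633) = +1; sign now +1; continue with (449/213633)
flip (449/213633) -> (213633/449): both odd, 449 mod 4 = 1, 213633 mod 4 = 1, so the flip contributes +1; sign now +1
(213633/449): 213633 mod 449 = 358, so (213633/449) = (358/449)
factor out 2^1: 358 = 2^1·179; with 449 mod 8 = 1, (2/449) = +1; sign now +1; continue with (179/449)
flip (179/449) -> (449/179): both odd, 179 mod 4 = 3, 449 mod 4 = 1, so the flip contributes +1; sign now +1
(449/179): 449 mod 179 = 91, so (449/179) = (91/179)
flip (91/179) -> (179/91): both odd, 91 mod 4 = 3, 179 mod 4 = 3, so the flip contributes -1; sign now -1
(179/91): 179 mod 91 = 88, so (179/91) = (88/91)
factor out 2^3: 88 = 2^3·11; with 91 mod 8 = 3, (2/91) = -1; sign now +1; continue with (11/91)
flip (11/91) -> (91/11): both odd, 11 mod 4 = 3, 91 mod 4 = 3, so the flip contributes -1; sign now -1
(91/11): 91 mod 11 = 3, so (91/11) = (3/11)
flip (3/11) -> (11/3): both odd, 3 mod 4 = 3, 11 mod 4 = 3, so the flip contributes -1; sign now +1
(11/3): 11 mod 3 = 2, so (11/3) = (2/3)
factor out 2^1: 2 = 2^1·1; with 3 mod 8 = 3, (2/3) = -1; sign now -1; continue with (1/3)
reached (1/3) = 1, so the symbol is -1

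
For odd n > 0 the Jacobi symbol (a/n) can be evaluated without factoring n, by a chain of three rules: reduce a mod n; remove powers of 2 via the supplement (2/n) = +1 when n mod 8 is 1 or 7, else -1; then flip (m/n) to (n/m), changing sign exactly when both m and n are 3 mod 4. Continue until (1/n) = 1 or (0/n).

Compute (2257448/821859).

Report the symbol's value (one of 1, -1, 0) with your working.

-1

(2257448/821859) = (613730/821859)   [reduce mod 821859]
613730 = 2^1·306865; (2/821859) = -1 since 821859 mod 8 = 3, so (613730/821859) = (-1)^1·(306865/821859); sign now -1
reciprocity: (306865/821859) = +1·(821859/306865) since 306865 mod 4 = 1, 821859 mod 4 = 3; sign now -1
(821859/306865) = (208129/306865)   [reduce mod 306865]
reciprocity: (208129/306865) = +1·(306865/208129) since 208129 mod 4 = 1, 306865 mod 4 = 1; sign now -1
(306865/208129) = (98736/208129)   [reduce mod 208129]
98736 = 2^4·6171; (2/208129) = +1 since 208129 mod 8 = 1, so (98736/208129) = (+1)^4·(6171/208129); sign now -1
reciprocity: (6171/208129) = +1·(208129/6171) since 6171 mod 4 = 3, 208129 mod 4 = 1; sign now -1
(208129/6171) = (4486/6171)   [reduce mod 6171]
4486 = 2^1·2243; (2/6171) = -1 since 6171 mod 8 = 3, so (4486/6171) = (-1)^1·(2243/6171); sign now +1
reciprocity: (2243/6171) = -1·(6171/2243) since 2243 mod 4 = 3, 6171 mod 4 = 3; sign now -1
(6171/2243) = (1685/2243)   [reduce mod 2243]
reciprocity: (1685/2243) = +1·(2243/1685) since 1685 mod 4 = 1, 2243 mod 4 = 3; sign now -1
(2243/1685) = (558/1685)   [reduce mod 1685]
558 = 2^1·279; (2/1685) = -1 since 1685 mod 8 = 5, so (558/1685) = (-1)^1·(279/1685); sign now +1
reciprocity: (279/1685) = +1·(1685/279) since 279 mod 4 = 3, 1685 mod 4 = 1; sign now +1
(1685/279) = (11/279)   [reduce mod 279]
reciprocity: (11/279) = -1·(279/11) since 11 mod 4 = 3, 279 mod 4 = 3; sign now -1
(279/11) = (4/11)   [reduce mod 11]
4 = 2^2·1; (2/11) = -1 since 11 mod 8 = 3, so (4/11) = (-1)^2·(1/11); sign now -1
(1/11) = 1; final value = sign = -1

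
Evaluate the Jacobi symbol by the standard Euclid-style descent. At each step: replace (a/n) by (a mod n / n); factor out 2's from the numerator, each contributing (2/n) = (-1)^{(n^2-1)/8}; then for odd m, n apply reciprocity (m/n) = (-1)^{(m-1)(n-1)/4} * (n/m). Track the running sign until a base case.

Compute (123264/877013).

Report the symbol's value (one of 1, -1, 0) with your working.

-1

123264 = 2^7·963; (2/877013) = -1 since 877013 mod 8 = 5, so (123264/877013) = (-1)^7·(963/877013); sign now -1
reciprocity: (963/877013) = +1·(877013/963) since 963 mod 4 = 3, 877013 mod 4 = 1; sign now -1
(877013/963) = (683/963)   [reduce mod 963]
reciprocity: (683/963) = -1·(963/683) since 683 mod 4 = 3, 963 mod 4 = 3; sign now +1
(963/683) = (280/683)   [reduce mod 683]
280 = 2^3·35; (2/683) = -1 since 683 mod 8 = 3, so (280/683) = (-1)^3·(35/683); sign now -1
reciprocity: (35/683) = -1·(683/35) since 35 mod 4 = 3, 683 mod 4 = 3; sign now +1
(683/35) = (18/35)   [reduce mod 35]
18 = 2^1·9; (2/35) = -1 since 35 mod 8 = 3, so (18/35) = (-1)^1·(9/35); sign now -1
reciprocity: (9/35) = +1·(35/9) since 9 mod 4 = 1, 35 mod 4 = 3; sign now -1
(35/9) = (8/9)   [reduce mod 9]
8 = 2^3·1; (2/9) = +1 since 9 mod 8 = 1, so (8/9) = (+1)^3·(1/9); sign now -1
(1/9) = 1; final value = sign = -1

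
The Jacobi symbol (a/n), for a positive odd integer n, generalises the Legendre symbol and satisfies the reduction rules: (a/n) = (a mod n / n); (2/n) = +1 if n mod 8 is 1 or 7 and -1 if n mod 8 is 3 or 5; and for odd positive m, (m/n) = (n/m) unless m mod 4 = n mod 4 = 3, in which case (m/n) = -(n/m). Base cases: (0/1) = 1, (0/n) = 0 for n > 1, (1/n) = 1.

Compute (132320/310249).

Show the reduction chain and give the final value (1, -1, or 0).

factor out 2^5: 132320 = 2^5·4135; with 310249 mod 8 = 1, (2/310249) = +1; sign now +1; continue with (4135/310249)
flip (4135/310249) -> (310249/4135): both odd, 4135 mod 4 = 3, 310249 mod 4 = 1, so the flip contributes +1; sign now +1
(310249/4135): 310249 mod 4135 = 124, so (310249/4135) = (124/4135)
factor out 2^2: 124 = 2^2·31; with 4135 mod 8 = 7, (2/4135) = +1; sign now +1; continue with (31/4135)
flip (31/4135) -> (4135/31): both odd, 31 mod 4 = 3, 4135 mod 4 = 3, so the flip contributes -1; sign now -1
(4135/31): 4135 mod 31 = 12, so (4135/31) = (12/31)
factor out 2^2: 12 = 2^2·3; with 31 mod 8 = 7, (2/31) = +1; sign now -1; continue with (3/31)
flip (3/31) -> (31/3): both odd, 3 mod 4 = 3, 31 mod 4 = 3, so the flip contributes -1; sign now +1
(31/3): 31 mod 3 = 1, so (31/3) = (1/3)
reached (1/3) = 1, so the symbol is +1

1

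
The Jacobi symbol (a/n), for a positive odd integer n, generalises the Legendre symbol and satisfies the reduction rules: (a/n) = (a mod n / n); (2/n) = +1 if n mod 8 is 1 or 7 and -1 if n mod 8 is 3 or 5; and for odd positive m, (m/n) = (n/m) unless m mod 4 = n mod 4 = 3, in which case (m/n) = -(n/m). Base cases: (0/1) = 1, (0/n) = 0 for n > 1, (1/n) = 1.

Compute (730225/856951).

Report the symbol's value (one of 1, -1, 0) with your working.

flip (730225/856951) -> (856951/730225): both odd, 730225 mod 4 = 1, 856951 mod 4 = 3, so the flip contributes +1; sign now +1
(856951/730225): 856951 mod 730225 = 126726, so (856951/730225) = (126726/730225)
factor out 2^1: 126726 = 2^1·63363; with 730225 mod 8 = 1, (2/730225) = +1; sign now +1; continue with (63363/730225)
flip (63363/730225) -> (730225/63363): both odd, 63363 mod 4 = 3, 730225 mod 4 = 1, so the flip contributes +1; sign now +1
(730225/63363): 730225 mod 63363 = 33232, so (730225/63363) = (33232/63363)
factor out 2^4: 33232 = 2^4·2077; with 63363 mod 8 = 3, (2/63363) = -1; sign now +1; continue with (2077/63363)
flip (2077/63363) -> (63363/2077): both odd, 2077 mod 4 = 1, 63363 mod 4 = 3, so the flip contributes +1; sign now +1
(63363/2077): 63363 mod 2077 = 1053, so (63363/2077) = (1053/2077)
flip (1053/2077) -> (2077/1053): both odd, 1053 mod 4 = 1, 2077 mod 4 = 1, so the flip contributes +1; sign now +1
(2077/1053): 2077 mod 1053 = 1024, so (2077/1053) = (1024/1053)
factor out 2^10: 1024 = 2^10·1; with 1053 mod 8 = 5, (2/1053) = -1; sign now +1; continue with (1/1053)
reached (1/1053) = 1, so the symbol is +1

1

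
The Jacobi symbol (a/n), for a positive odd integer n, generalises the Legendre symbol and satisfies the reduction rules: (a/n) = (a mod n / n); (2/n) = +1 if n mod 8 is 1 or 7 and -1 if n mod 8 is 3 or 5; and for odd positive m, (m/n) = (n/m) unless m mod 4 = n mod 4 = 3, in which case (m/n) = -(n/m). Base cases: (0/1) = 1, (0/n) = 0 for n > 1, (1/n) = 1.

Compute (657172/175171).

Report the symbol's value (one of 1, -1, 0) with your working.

(657172/175171): 657172 mod 175171 = 131659, so (657172/175171) = (131659/175171)
flip (131659/175171) -> (175171/131659): both odd, 131659 mod 4 = 3, 175171 mod 4 = 3, so the flip contributes -1; sign now -1
(175171/131659): 175171 mod 131659 = 43512, so (175171/131659) = (43512/131659)
factor out 2^3: 43512 = 2^3·5439; with 131659 mod 8 = 3, (2/131659) = -1; sign now +1; continue with (5439/131659)
flip (5439/131659) -> (131659/5439): both odd, 5439 mod 4 = 3, 131659 mod 4 = 3, so the flip contributes -1; sign now -1
(131659/5439): 131659 mod 5439 = 1123, so (131659/5439) = (1123/5439)
flip (1123/5439) -> (5439/1123): both odd, 1123 mod 4 = 3, 5439 mod 4 = 3, so the flip contributes -1; sign now +1
(5439/1123): 5439 mod 1123 = 947, so (5439/1123) = (947/1123)
flip (947/1123) -> (1123/947): both odd, 947 mod 4 = 3, 1123 mod 4 = 3, so the flip contributes -1; sign now -1
(1123/947): 1123 mod 947 = 176, so (1123/947) = (176/947)
factor out 2^4: 176 = 2^4·11; with 947 mod 8 = 3, (2/947) = -1; sign now -1; continue with (11/947)
flip (11/947) -> (947/11): both odd, 11 mod 4 = 3, 947 mod 4 = 3, so the flip contributes -1; sign now +1
(947/11): 947 mod 11 = 1, so (947/11) = (1/11)
reached (1/11) = 1, so the symbol is +1

1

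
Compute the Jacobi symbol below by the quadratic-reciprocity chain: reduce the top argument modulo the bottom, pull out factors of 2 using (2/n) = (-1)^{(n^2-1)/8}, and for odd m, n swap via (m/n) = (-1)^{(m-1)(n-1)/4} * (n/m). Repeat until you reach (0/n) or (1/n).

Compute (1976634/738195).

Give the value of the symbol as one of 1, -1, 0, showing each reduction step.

(1976634/738195) = (500244/738195)   [reduce mod 738195]
500244 = 2^2·125061; (2/738195) = -1 since 738195 mod 8 = 3, so (500244/738195) = (-1)^2·(125061/738195); sign now +1
reciprocity: (125061/738195) = +1·(738195/125061) since 125061 mod 4 = 1, 738195 mod 4 = 3; sign now +1
(738195/125061) = (112890/125061)   [reduce mod 125061]
112890 = 2^1·56445; (2/125061) = -1 since 125061 mod 8 = 5, so (112890/125061) = (-1)^1·(56445/125061); sign now -1
reciprocity: (56445/125061) = +1·(125061/56445) since 56445 mod 4 = 1, 125061 mod 4 = 1; sign now -1
(125061/56445) = (12171/56445)   [reduce mod 56445]
reciprocity: (12171/56445) = +1·(56445/12171) since 12171 mod 4 = 3, 56445 mod 4 = 1; sign now -1
(56445/12171) = (7761/12171)   [reduce mod 12171]
reciprocity: (7761/12171) = +1·(12171/7761) since 7761 mod 4 = 1, 12171 mod 4 = 3; sign now -1
(12171/7761) = (4410/7761)   [reduce mod 7761]
4410 = 2^1·2205; (2/7761) = +1 since 7761 mod 8 = 1, so (4410/7761) = (+1)^1·(2205/7761); sign now -1
reciprocity: (2205/7761) = +1·(7761/2205) since 2205 mod 4 = 1, 7761 mod 4 = 1; sign now -1
(7761/2205) = (1146/2205)   [reduce mod 2205]
1146 = 2^1·573; (2/2205) = -1 since 2205 mod 8 = 5, so (1146/2205) = (-1)^1·(573/2205); sign now +1
reciprocity: (573/2205) = +1·(2205/573) since 573 mod 4 = 1, 2205 mod 4 = 1; sign now +1
(2205/573) = (486/573)   [reduce mod 573]
486 = 2^1·243; (2/573) = -1 since 573 mod 8 = 5, so (486/573) = (-1)^1·(243/573); sign now -1
reciprocity: (243/573) = +1·(573/243) since 243 mod 4 = 3, 573 mod 4 = 1; sign now -1
(573/243) = (87/243)   [reduce mod 243]
reciprocity: (87/243) = -1·(243/87) since 87 mod 4 = 3, 243 mod 4 = 3; sign now +1
(243/87) = (69/87)   [reduce mod 87]
reciprocity: (69/87) = +1·(87/69) since 69 mod 4 = 1, 87 mod 4 = 3; sign now +1
(87/69) = (18/69)   [reduce mod 69]
18 = 2^1·9; (2/69) = -1 since 69 mod 8 = 5, so (18/69) = (-1)^1·(9/69); sign now -1
reciprocity: (9/69) = +1·(69/9) since 9 mod 4 = 1, 69 mod 4 = 1; sign now -1
(69/9) = (6/9)   [reduce mod 9]
6 = 2^1·3; (2/9) = +1 since 9 mod 8 = 1, so (6/9) = (+1)^1·(3/9); sign now -1
reciprocity: (3/9) = +1·(9/3) since 3 mod 4 = 3, 9 mod 4 = 1; sign now -1
(9/3) = (0/3)   [reduce mod 3]
(0/3) = 0   [gcd(a, n) > 1]; final value = 0

0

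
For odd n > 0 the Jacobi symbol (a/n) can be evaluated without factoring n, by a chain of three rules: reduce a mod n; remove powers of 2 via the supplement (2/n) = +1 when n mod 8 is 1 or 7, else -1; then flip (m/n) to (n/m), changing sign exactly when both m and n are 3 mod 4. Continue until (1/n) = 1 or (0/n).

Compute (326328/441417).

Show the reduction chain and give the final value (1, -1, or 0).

0

326328 = 2^3·40791; (2/441417) = +1 since 441417 mod 8 = 1, so (326328/441417) = (+1)^3·(40791/441417); sign now +1
reciprocity: (40791/441417) = +1·(441417/40791) since 40791 mod 4 = 3, 441417 mod 4 = 1; sign now +1
(441417/40791) = (33507/40791)   [reduce mod 40791]
reciprocity: (33507/40791) = -1·(40791/33507) since 33507 mod 4 = 3, 40791 mod 4 = 3; sign now -1
(40791/33507) = (7284/33507)   [reduce mod 33507]
7284 = 2^2·1821; (2/33507) = -1 since 33507 mod 8 = 3, so (7284/33507) = (-1)^2·(1821/33507); sign now -1
reciprocity: (1821/33507) = +1·(33507/1821) since 1821 mod 4 = 1, 33507 mod 4 = 3; sign now -1
(33507/1821) = (729/1821)   [reduce mod 1821]
reciprocity: (729/1821) = +1·(1821/729) since 729 mod 4 = 1, 1821 mod 4 = 1; sign now -1
(1821/729) = (363/729)   [reduce mod 729]
reciprocity: (363/729) = +1·(729/363) since 363 mod 4 = 3, 729 mod 4 = 1; sign now -1
(729/363) = (3/363)   [reduce mod 363]
reciprocity: (3/363) = -1·(363/3) since 3 mod 4 = 3, 363 mod 4 = 3; sign now +1
(363/3) = (0/3)   [reduce mod 3]
(0/3) = 0   [gcd(a, n) > 1]; final value = 0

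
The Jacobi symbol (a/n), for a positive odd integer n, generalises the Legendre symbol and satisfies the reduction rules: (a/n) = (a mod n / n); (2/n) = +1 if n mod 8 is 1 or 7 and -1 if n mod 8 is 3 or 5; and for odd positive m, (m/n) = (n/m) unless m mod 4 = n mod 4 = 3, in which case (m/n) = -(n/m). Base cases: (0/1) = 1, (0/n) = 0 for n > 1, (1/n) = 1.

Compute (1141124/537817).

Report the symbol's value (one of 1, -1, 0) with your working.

(1141124/537817): 1141124 mod 537817 = 65490, so (1141124/537817) = (65490/537817)
factor out 2^1: 65490 = 2^1·32745; with 537817 mod 8 = 1, (2/537817) = +1; sign now +1; continue with (32745/537817)
flip (32745/537817) -> (537817/32745): both odd, 32745 mod 4 = 1, 537817 mod 4 = 1, so the flip contributes +1; sign now +1
(537817/32745): 537817 mod 32745 = 13897, so (537817/32745) = (13897/32745)
flip (13897/32745) -> (32745/13897): both odd, 13897 mod 4 = 1, 32745 mod 4 = 1, so the flip contributes +1; sign now +1
(32745/13897): 32745 mod 13897 = 4951, so (32745/13897) = (4951/13897)
flip (4951/13897) -> (13897/4951): both odd, 4951 mod 4 = 3, 13897 mod 4 = 1, so the flip contributes +1; sign now +1
(13897/4951): 13897 mod 4951 = 3995, so (13897/4951) = (3995/4951)
flip (3995/4951) -> (4951/3995): both odd, 3995 mod 4 = 3, 4951 mod 4 = 3, so the flip contributes -1; sign now -1
(4951/3995): 4951 mod 3995 = 956, so (4951/3995) = (956/3995)
factor out 2^2: 956 = 2^2·239; with 3995 mod 8 = 3, (2/3995) = -1; sign now -1; continue with (239/3995)
flip (239/3995) -> (3995/239): both odd, 239 mod 4 = 3, 3995 mod 4 = 3, so the flip contributes -1; sign now +1
(3995/239): 3995 mod 239 = 171, so (3995/239) = (171/239)
flip (171/239) -> (239/171): both odd, 171 mod 4 = 3, 239 mod 4 = 3, so the flip contributes -1; sign now -1
(239/171): 239 mod 171 = 68, so (239/171) = (68/171)
factor out 2^2: 68 = 2^2·17; with 171 mod 8 = 3, (2/171) = -1; sign now -1; continue with (17/171)
flip (17/171) -> (171/17): both odd, 17 mod 4 = 1, 171 mod 4 = 3, so the flip contributes +1; sign now -1
(171/17): 171 mod 17 = 1, so (171/17) = (1/17)
reached (1/17) = 1, so the symbol is -1

-1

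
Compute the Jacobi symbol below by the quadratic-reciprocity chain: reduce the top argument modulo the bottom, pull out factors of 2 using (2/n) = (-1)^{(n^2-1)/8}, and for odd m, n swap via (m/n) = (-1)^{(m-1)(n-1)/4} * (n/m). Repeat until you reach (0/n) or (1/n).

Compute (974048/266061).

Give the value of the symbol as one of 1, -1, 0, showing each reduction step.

(974048/266061) = (175865/266061)   [reduce mod 266061]
reciprocity: (175865/266061) = +1·(266061/175865) since 175865 mod 4 = 1, 266061 mod 4 = 1; sign now +1
(266061/175865) = (90196/175865)   [reduce mod 175865]
90196 = 2^2·22549; (2/175865) = +1 since 175865 mod 8 = 1, so (90196/175865) = (+1)^2·(22549/175865); sign now +1
reciprocity: (22549/175865) = +1·(175865/22549) since 22549 mod 4 = 1, 175865 mod 4 = 1; sign now +1
(175865/22549) = (18022/22549)   [reduce mod 22549]
18022 = 2^1·9011; (2/22549) = -1 since 22549 mod 8 = 5, so (18022/22549) = (-1)^1·(9011/22549); sign now -1
reciprocity: (9011/22549) = +1·(22549/9011) since 9011 mod 4 = 3, 22549 mod 4 = 1; sign now -1
(22549/9011) = (4527/9011)   [reduce mod 9011]
reciprocity: (4527/9011) = -1·(9011/4527) since 4527 mod 4 = 3, 9011 mod 4 = 3; sign now +1
(9011/4527) = (4484/4527)   [reduce mod 4527]
4484 = 2^2·1121; (2/4527) = +1 since 4527 mod 8 = 7, so (4484/4527) = (+1)^2·(1121/4527); sign now +1
reciprocity: (1121/4527) = +1·(4527/1121) since 1121 mod 4 = 1, 4527 mod 4 = 3; sign now +1
(4527/1121) = (43/1121)   [reduce mod 1121]
reciprocity: (43/1121) = +1·(1121/43) since 43 mod 4 = 3, 1121 mod 4 = 1; sign now +1
(1121/43) = (3/43)   [reduce mod 43]
reciprocity: (3/43) = -1·(43/3) since 3 mod 4 = 3, 43 mod 4 = 3; sign now -1
(43/3) = (1/3)   [reduce mod 3]
(1/3) = 1; final value = sign = -1

-1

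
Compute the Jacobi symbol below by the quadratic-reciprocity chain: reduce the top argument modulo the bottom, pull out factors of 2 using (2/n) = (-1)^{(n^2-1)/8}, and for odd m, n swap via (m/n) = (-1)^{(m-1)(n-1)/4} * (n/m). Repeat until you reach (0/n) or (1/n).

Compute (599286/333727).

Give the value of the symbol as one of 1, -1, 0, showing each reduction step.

1

(599286/333727) = (265559/333727)   [reduce mod 333727]
reciprocity: (265559/333727) = -1·(333727/265559) since 265559 mod 4 = 3, 333727 mod 4 = 3; sign now -1
(333727/265559) = (68168/265559)   [reduce mod 265559]
68168 = 2^3·8521; (2/265559) = +1 since 265559 mod 8 = 7, so (68168/265559) = (+1)^3·(8521/265559); sign now -1
reciprocity: (8521/265559) = +1·(265559/8521) since 8521 mod 4 = 1, 265559 mod 4 = 3; sign now -1
(265559/8521) = (1408/8521)   [reduce mod 8521]
1408 = 2^7·11; (2/8521) = +1 since 8521 mod 8 = 1, so (1408/8521) = (+1)^7·(11/8521); sign now -1
reciprocity: (11/8521) = +1·(8521/11) since 11 mod 4 = 3, 8521 mod 4 = 1; sign now -1
(8521/11) = (7/11)   [reduce mod 11]
reciprocity: (7/11) = -1·(11/7) since 7 mod 4 = 3, 11 mod 4 = 3; sign now +1
(11/7) = (4/7)   [reduce mod 7]
4 = 2^2·1; (2/7) = +1 since 7 mod 8 = 7, so (4/7) = (+1)^2·(1/7); sign now +1
(1/7) = 1; final value = sign = +1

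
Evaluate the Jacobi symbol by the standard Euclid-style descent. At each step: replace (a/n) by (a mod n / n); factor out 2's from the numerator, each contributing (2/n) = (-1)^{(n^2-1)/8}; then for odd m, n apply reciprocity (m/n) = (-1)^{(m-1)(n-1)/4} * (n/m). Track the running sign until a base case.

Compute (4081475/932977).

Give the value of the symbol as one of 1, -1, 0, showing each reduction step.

(4081475/932977): 4081475 mod 932977 = 349567, so (4081475/932977) = (349567/932977)
flip (349567/932977) -> (932977/349567): both odd, 349567 mod 4 = 3, 932977 mod 4 = 1, so the flip contributes +1; sign now +1
(932977/349567): 932977 mod 349567 = 233843, so (932977/349567) = (233843/349567)
flip (233843/349567) -> (349567/233843): both odd, 233843 mod 4 = 3, 349567 mod 4 = 3, so the flip contributes -1; sign now -1
(349567/233843): 349567 mod 233843 = 115724, so (349567/233843) = (115724/233843)
factor out 2^2: 115724 = 2^2·28931; with 233843 mod 8 = 3, (2/233843) = -1; sign now -1; continue with (28931/233843)
flip (28931/233843) -> (233843/28931): both odd, 28931 mod 4 = 3, 233843 mod 4 = 3, so the flip contributes -1; sign now +1
(233843/28931): 233843 mod 28931 = 2395, so (233843/28931) = (2395/28931)
flip (2395/28931) -> (28931/2395): both odd, 2395 mod 4 = 3, 28931 mod 4 = 3, so the flip contributes -1; sign now -1
(28931/2395): 28931 mod 2395 = 191, so (28931/2395) = (191/2395)
flip (191/2395) -> (2395/191): both odd, 191 mod 4 = 3, 2395 mod 4 = 3, so the flip contributes -1; sign now +1
(2395/191): 2395 mod 191 = 103, so (2395/191) = (103/191)
flip (103/191) -> (191/103): both odd, 103 mod 4 = 3, 191 mod 4 = 3, so the flip contributes -1; sign now -1
(191/103): 191 mod 103 = 88, so (191/103) = (88/103)
factor out 2^3: 88 = 2^3·11; with 103 mod 8 = 7, (2/103) = +1; sign now -1; continue with (11/103)
flip (11/103) -> (103/11): both odd, 11 mod 4 = 3, 103 mod 4 = 3, so the flip contributes -1; sign now +1
(103/11): 103 mod 11 = 4, so (103/11) = (4/11)
factor out 2^2: 4 = 2^2·1; with 11 mod 8 = 3, (2/11) = -1; sign now +1; continue with (1/11)
reached (1/11) = 1, so the symbol is +1

1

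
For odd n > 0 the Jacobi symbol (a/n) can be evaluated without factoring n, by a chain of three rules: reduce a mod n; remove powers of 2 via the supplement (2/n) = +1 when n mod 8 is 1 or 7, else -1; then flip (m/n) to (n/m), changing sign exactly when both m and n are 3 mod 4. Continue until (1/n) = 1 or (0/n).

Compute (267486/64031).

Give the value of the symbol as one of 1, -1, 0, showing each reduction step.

(267486/64031): 267486 mod 64031 = 11362, so (267486/64031) = (11362/64031)
factor out 2^1: 11362 = 2^1·5681; with 64031 mod 8 = 7, (2/64031) = +1; sign now +1; continue with (5681/64031)
flip (5681/64031) -> (64031/5681): both odd, 5681 mod 4 = 1, 64031 mod 4 = 3, so the flip contributes +1; sign now +1
(64031/5681): 64031 mod 5681 = 1540, so (64031/5681) = (1540/5681)
factor out 2^2: 1540 = 2^2·385; with 5681 mod 8 = 1, (2/5681) = +1; sign now +1; continue with (385/5681)
flip (385/5681) -> (5681/385): both odd, 385 mod 4 = 1, 5681 mod 4 = 1, so the flip contributes +1; sign now +1
(5681/385): 5681 mod 385 = 291, so (5681/385) = (291/385)
flip (291/385) -> (385/291): both odd, 291 mod 4 = 3, 385 mod 4 = 1, so the flip contributes +1; sign now +1
(385/291): 385 mod 291 = 94, so (385/291) = (94/291)
factor out 2^1: 94 = 2^1·47; with 291 mod 8 = 3, (2/291) = -1; sign now -1; continue with (47/291)
flip (47/291) -> (291/47): both odd, 47 mod 4 = 3, 291 mod 4 = 3, so the flip contributes -1; sign now +1
(291/47): 291 mod 47 = 9, so (291/47) = (9/47)
flip (9/47) -> (47/9): both odd, 9 mod 4 = 1, 47 mod 4 = 3, so the flip contributes +1; sign now +1
(47/9): 47 mod 9 = 2, so (47/9) = (2/9)
factor out 2^1: 2 = 2^1·1; with 9 mod 8 = 1, (2/9) = +1; sign now +1; continue with (1/9)
reached (1/9) = 1, so the symbol is +1

1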